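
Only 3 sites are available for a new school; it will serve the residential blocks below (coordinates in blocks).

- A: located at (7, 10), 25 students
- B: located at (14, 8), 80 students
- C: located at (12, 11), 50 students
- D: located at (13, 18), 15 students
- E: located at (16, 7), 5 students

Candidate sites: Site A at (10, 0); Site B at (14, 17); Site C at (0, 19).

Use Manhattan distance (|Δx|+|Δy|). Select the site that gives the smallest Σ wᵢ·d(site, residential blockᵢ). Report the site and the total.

Total weighted distance at each candidate:
  Site A (10, 0): total = 2315
  Site B (14, 17): total = 1560
  Site C (0, 19): total = 3750
Minimum is at Site B with total 1560 blocks.

Site B, total 1560 blocks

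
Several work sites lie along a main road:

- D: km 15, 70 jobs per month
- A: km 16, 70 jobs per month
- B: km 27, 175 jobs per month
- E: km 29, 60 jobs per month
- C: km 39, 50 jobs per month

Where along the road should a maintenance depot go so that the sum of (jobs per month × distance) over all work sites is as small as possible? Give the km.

x = 27

For a sum of weighted absolute distances on a line, the optimum is the weighted median (not the mean). Total weight W = 425; half-weight = 212.5.
Sort by position and accumulate weight:
  km 15 (D, w=70) → cum 70
  km 16 (A, w=70) → cum 140
  km 27 (B, w=175) → cum 315  ≥ 212.5 → median here
  km 29 (E, w=60) → cum 375
  km 39 (C, w=50) → cum 425
Optimal location: km 27.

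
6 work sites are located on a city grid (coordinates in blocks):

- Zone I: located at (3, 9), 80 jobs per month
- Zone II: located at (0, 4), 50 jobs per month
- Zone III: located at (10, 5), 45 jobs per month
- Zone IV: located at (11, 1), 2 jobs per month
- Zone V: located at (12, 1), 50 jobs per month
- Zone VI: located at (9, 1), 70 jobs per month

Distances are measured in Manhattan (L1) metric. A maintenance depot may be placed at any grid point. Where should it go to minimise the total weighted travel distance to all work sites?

(9, 4)

Manhattan distance separates: Σwᵢ(|x−xᵢ|+|y−yᵢ|) = Σwᵢ|x−xᵢ| + Σwᵢ|y−yᵢ|, so x and y are optimised independently as 1-D weighted medians.
Total weight W = 297; half = 148.5.
x-coordinate, sorted with cumulative weight:
  x=0 (Zone II, w=50) cum 50
  x=3 (Zone I, w=80) cum 130
  x=9 (Zone VI, w=70) cum 200  ← median
  x=10 (Zone III, w=45) cum 245
  x=11 (Zone IV, w=2) cum 247
  x=12 (Zone V, w=50) cum 297
⇒ x* = 9
y-coordinate, sorted with cumulative weight:
  y=1 (Zone IV, w=2) cum 2
  y=1 (Zone V, w=50) cum 52
  y=1 (Zone VI, w=70) cum 122
  y=4 (Zone II, w=50) cum 172  ← median
  y=5 (Zone III, w=45) cum 217
  y=9 (Zone I, w=80) cum 297
⇒ y* = 4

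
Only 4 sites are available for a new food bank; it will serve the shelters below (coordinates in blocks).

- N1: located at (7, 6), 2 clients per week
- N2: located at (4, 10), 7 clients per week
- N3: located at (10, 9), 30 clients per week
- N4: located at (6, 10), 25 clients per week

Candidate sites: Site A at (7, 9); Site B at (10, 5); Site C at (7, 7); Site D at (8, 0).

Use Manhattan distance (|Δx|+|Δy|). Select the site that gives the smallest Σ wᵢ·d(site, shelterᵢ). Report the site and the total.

Site A, total 174 blocks

Total weighted distance at each candidate:
  Site A (7, 9): total = 174
  Site B (10, 5): total = 430
  Site C (7, 7): total = 294
  Site D (8, 0): total = 742
Minimum is at Site A with total 174 blocks.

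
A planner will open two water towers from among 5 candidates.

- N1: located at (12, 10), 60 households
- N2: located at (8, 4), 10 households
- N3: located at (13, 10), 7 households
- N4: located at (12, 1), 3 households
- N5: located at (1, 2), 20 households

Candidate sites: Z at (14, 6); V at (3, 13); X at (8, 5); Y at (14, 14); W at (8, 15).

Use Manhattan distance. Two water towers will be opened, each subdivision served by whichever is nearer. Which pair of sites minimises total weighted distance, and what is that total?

Evaluate every pair (each demand assigned to the nearer of the two):
  {Z, X}: total = 626
  {X, Y}: total = 629
  {Z, V}: total = 756
  {Z, Y}: total = 836
  {Z, W}: total = 836
  {V, Y}: total = 840
  {V, X}: total = 844
  {X, W}: total = 844
  {Y, W}: total = 950
  {V, W}: total = 1034
Best pair: {Z, X} with total 626.

{Z, X}, total 626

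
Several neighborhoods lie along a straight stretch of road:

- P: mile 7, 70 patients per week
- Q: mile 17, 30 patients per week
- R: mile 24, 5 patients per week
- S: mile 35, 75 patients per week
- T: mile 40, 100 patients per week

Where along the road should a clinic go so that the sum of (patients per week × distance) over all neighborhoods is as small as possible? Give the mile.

For a sum of weighted absolute distances on a line, the optimum is the weighted median (not the mean). Total weight W = 280; half-weight = 140.
Sort by position and accumulate weight:
  mile 7 (P, w=70) → cum 70
  mile 17 (Q, w=30) → cum 100
  mile 24 (R, w=5) → cum 105
  mile 35 (S, w=75) → cum 180  ≥ 140 → median here
  mile 40 (T, w=100) → cum 280
Optimal location: mile 35.

x = 35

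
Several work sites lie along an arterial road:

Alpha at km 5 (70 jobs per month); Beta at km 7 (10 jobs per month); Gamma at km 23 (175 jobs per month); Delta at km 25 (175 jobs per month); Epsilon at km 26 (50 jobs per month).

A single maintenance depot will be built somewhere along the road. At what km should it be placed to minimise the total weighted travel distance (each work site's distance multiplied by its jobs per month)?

x = 23

For a sum of weighted absolute distances on a line, the optimum is the weighted median (not the mean). Total weight W = 480; half-weight = 240.
Sort by position and accumulate weight:
  km 5 (Alpha, w=70) → cum 70
  km 7 (Beta, w=10) → cum 80
  km 23 (Gamma, w=175) → cum 255  ≥ 240 → median here
  km 25 (Delta, w=175) → cum 430
  km 26 (Epsilon, w=50) → cum 480
Optimal location: km 23.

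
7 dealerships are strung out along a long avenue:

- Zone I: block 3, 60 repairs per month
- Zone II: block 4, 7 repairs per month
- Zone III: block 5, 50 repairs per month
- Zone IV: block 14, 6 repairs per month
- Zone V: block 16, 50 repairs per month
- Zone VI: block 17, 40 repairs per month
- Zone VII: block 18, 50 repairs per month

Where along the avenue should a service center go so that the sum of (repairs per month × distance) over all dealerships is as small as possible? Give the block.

For a sum of weighted absolute distances on a line, the optimum is the weighted median (not the mean). Total weight W = 263; half-weight = 131.5.
Sort by position and accumulate weight:
  block 3 (Zone I, w=60) → cum 60
  block 4 (Zone II, w=7) → cum 67
  block 5 (Zone III, w=50) → cum 117
  block 14 (Zone IV, w=6) → cum 123
  block 16 (Zone V, w=50) → cum 173  ≥ 131.5 → median here
  block 17 (Zone VI, w=40) → cum 213
  block 18 (Zone VII, w=50) → cum 263
Optimal location: block 16.

x = 16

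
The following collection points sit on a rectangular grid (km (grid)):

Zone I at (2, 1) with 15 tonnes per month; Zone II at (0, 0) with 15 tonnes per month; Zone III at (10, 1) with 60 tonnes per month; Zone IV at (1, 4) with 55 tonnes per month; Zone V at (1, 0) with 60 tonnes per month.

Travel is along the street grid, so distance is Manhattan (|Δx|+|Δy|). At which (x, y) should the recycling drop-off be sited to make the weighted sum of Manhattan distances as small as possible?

(1, 1)

Manhattan distance separates: Σwᵢ(|x−xᵢ|+|y−yᵢ|) = Σwᵢ|x−xᵢ| + Σwᵢ|y−yᵢ|, so x and y are optimised independently as 1-D weighted medians.
Total weight W = 205; half = 102.5.
x-coordinate, sorted with cumulative weight:
  x=0 (Zone II, w=15) cum 15
  x=1 (Zone IV, w=55) cum 70
  x=1 (Zone V, w=60) cum 130  ← median
  x=2 (Zone I, w=15) cum 145
  x=10 (Zone III, w=60) cum 205
⇒ x* = 1
y-coordinate, sorted with cumulative weight:
  y=0 (Zone II, w=15) cum 15
  y=0 (Zone V, w=60) cum 75
  y=1 (Zone I, w=15) cum 90
  y=1 (Zone III, w=60) cum 150  ← median
  y=4 (Zone IV, w=55) cum 205
⇒ y* = 1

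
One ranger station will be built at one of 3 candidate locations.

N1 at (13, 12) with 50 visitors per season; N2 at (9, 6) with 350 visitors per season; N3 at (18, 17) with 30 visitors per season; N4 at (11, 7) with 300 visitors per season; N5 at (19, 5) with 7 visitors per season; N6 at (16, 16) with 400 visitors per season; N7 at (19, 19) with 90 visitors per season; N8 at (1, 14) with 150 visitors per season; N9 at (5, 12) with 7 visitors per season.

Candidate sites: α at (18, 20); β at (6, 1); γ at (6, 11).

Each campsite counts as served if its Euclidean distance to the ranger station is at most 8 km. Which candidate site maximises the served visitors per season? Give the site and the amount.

γ, covering 857

Coverage radius r = 8 km; a point is covered iff (Δx)²+(Δy)² ≤ 8² = 64.
  α (18, 20): covers {N3, N6, N7} → 520
  β (6, 1): covers {N2, N4} → 650
  γ (6, 11): covers {N1, N2, N4, N8, N9} → 857
Maximum coverage at γ: 857 visitors per season.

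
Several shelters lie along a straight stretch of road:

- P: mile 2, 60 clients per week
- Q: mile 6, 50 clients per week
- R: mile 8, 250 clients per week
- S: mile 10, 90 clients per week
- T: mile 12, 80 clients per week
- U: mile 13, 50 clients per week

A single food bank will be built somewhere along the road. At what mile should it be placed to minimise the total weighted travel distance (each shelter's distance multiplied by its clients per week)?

x = 8

For a sum of weighted absolute distances on a line, the optimum is the weighted median (not the mean). Total weight W = 580; half-weight = 290.
Sort by position and accumulate weight:
  mile 2 (P, w=60) → cum 60
  mile 6 (Q, w=50) → cum 110
  mile 8 (R, w=250) → cum 360  ≥ 290 → median here
  mile 10 (S, w=90) → cum 450
  mile 12 (T, w=80) → cum 530
  mile 13 (U, w=50) → cum 580
Optimal location: mile 8.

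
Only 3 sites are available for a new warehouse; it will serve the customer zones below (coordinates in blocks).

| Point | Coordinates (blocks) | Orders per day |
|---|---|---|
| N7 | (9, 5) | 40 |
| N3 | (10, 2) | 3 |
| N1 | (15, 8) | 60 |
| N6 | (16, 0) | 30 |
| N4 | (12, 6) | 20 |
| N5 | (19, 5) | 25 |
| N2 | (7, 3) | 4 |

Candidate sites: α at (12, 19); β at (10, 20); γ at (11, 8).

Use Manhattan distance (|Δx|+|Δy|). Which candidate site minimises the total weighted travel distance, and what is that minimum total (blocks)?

Total weighted distance at each candidate:
  α (12, 19): total = 3136
  β (10, 20): total = 3494
  γ (11, 8): total = 1222
Minimum is at γ with total 1222 blocks.

γ, total 1222 blocks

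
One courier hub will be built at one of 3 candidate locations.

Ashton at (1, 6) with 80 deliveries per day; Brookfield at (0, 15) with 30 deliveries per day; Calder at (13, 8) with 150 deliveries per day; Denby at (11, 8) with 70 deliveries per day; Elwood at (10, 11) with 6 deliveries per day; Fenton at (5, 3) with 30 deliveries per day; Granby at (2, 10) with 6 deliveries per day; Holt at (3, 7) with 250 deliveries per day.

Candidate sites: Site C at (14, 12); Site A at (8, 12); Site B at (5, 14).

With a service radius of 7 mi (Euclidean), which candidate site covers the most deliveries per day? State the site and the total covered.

Site A, covering 232

Coverage radius r = 7 mi; a point is covered iff (Δx)²+(Δy)² ≤ 7² = 49.
  Site C (14, 12): covers {Calder, Denby, Elwood} → 226
  Site A (8, 12): covers {Calder, Denby, Elwood, Granby} → 232
  Site B (5, 14): covers {Brookfield, Elwood, Granby} → 42
Maximum coverage at Site A: 232 deliveries per day.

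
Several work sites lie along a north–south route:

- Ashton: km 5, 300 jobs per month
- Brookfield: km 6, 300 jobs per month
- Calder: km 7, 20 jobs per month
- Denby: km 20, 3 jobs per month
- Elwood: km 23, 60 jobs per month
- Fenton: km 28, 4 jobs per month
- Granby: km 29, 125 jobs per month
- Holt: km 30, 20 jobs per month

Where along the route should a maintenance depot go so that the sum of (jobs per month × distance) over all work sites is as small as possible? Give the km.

For a sum of weighted absolute distances on a line, the optimum is the weighted median (not the mean). Total weight W = 832; half-weight = 416.
Sort by position and accumulate weight:
  km 5 (Ashton, w=300) → cum 300
  km 6 (Brookfield, w=300) → cum 600  ≥ 416 → median here
  km 7 (Calder, w=20) → cum 620
  km 20 (Denby, w=3) → cum 623
  km 23 (Elwood, w=60) → cum 683
  km 28 (Fenton, w=4) → cum 687
  km 29 (Granby, w=125) → cum 812
  km 30 (Holt, w=20) → cum 832
Optimal location: km 6.

x = 6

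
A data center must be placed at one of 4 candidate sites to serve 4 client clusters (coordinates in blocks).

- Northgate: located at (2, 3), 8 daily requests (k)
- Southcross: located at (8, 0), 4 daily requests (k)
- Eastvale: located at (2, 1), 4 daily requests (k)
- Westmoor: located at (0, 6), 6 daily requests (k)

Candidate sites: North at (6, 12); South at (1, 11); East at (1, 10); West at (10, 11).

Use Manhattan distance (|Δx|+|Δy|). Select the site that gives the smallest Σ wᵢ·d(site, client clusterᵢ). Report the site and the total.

Total weighted distance at each candidate:
  North (6, 12): total = 292
  South (1, 11): total = 224
  East (1, 10): total = 202
  West (10, 11): total = 342
Minimum is at East with total 202 blocks.

East, total 202 blocks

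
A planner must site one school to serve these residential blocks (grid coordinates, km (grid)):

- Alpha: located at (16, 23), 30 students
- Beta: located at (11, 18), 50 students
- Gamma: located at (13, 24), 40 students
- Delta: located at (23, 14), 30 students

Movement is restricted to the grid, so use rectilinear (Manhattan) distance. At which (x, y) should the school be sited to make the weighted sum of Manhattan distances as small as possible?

Manhattan distance separates: Σwᵢ(|x−xᵢ|+|y−yᵢ|) = Σwᵢ|x−xᵢ| + Σwᵢ|y−yᵢ|, so x and y are optimised independently as 1-D weighted medians.
Total weight W = 150; half = 75.
x-coordinate, sorted with cumulative weight:
  x=11 (Beta, w=50) cum 50
  x=13 (Gamma, w=40) cum 90  ← median
  x=16 (Alpha, w=30) cum 120
  x=23 (Delta, w=30) cum 150
⇒ x* = 13
y-coordinate, sorted with cumulative weight:
  y=14 (Delta, w=30) cum 30
  y=18 (Beta, w=50) cum 80  ← median
  y=23 (Alpha, w=30) cum 110
  y=24 (Gamma, w=40) cum 150
⇒ y* = 18

(13, 18)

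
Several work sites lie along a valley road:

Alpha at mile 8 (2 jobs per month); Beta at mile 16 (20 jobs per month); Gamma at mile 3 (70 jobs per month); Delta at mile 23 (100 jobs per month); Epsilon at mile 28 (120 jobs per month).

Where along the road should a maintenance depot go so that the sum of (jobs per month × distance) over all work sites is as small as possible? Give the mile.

For a sum of weighted absolute distances on a line, the optimum is the weighted median (not the mean). Total weight W = 312; half-weight = 156.
Sort by position and accumulate weight:
  mile 3 (Gamma, w=70) → cum 70
  mile 8 (Alpha, w=2) → cum 72
  mile 16 (Beta, w=20) → cum 92
  mile 23 (Delta, w=100) → cum 192  ≥ 156 → median here
  mile 28 (Epsilon, w=120) → cum 312
Optimal location: mile 23.

x = 23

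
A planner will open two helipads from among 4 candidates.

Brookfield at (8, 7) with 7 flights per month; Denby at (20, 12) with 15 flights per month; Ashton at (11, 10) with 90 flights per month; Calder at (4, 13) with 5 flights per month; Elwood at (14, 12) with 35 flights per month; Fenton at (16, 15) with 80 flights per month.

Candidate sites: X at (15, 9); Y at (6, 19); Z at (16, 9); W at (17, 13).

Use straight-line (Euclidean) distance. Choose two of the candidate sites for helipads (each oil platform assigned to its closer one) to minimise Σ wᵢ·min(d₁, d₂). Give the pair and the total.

Evaluate every pair (each demand assigned to the nearer of the two):
  {X, W}: total = 817.6
  {Z, W}: total = 916.9
  {Y, W}: total = 1048.1
  {X, Y}: total = 1138.4
  {X, Z}: total = 1146.2
  {Y, Z}: total = 1229.5
Best pair: {X, W} with total 817.6.

{X, W}, total 817.6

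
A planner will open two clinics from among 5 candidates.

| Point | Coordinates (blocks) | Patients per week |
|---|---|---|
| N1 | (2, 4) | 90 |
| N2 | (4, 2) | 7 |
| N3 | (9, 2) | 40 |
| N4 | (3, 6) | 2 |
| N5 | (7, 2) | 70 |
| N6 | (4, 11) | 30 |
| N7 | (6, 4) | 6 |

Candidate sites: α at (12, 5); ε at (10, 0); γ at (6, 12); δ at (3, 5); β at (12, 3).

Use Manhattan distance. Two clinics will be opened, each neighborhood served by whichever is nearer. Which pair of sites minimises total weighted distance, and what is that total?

Evaluate every pair (each demand assigned to the nearer of the two):
  {ε, δ}: total = 914
  {δ, β}: total = 1024
  {α, δ}: total = 1174
  {γ, δ}: total = 1174
  {ε, γ}: total = 1762
  {γ, β}: total = 1783
  {α, ε}: total = 1998
  {α, γ}: total = 2017
  {ε, β}: total = 2062
  {α, β}: total = 2115
Best pair: {ε, δ} with total 914.

{ε, δ}, total 914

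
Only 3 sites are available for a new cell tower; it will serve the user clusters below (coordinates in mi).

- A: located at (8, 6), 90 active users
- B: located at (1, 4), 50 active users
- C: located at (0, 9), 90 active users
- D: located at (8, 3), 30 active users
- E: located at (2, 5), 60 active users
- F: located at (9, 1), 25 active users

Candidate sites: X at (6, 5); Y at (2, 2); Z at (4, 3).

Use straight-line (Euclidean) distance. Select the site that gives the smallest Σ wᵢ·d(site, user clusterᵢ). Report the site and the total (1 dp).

X, total 1555.0 mi

Total weighted distance at each candidate:
  X (6, 5): total = 1555.0
  Y (2, 2): total = 1955.3
  Z (4, 3): total = 1681.4
Minimum is at X with total 1555.0 mi.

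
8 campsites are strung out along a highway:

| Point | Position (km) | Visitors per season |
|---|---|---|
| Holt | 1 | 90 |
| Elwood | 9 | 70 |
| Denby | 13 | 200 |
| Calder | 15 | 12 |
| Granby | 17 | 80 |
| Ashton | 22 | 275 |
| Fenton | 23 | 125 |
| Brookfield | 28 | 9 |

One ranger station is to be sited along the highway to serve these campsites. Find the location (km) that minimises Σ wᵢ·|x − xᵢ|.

For a sum of weighted absolute distances on a line, the optimum is the weighted median (not the mean). Total weight W = 861; half-weight = 430.5.
Sort by position and accumulate weight:
  km 1 (Holt, w=90) → cum 90
  km 9 (Elwood, w=70) → cum 160
  km 13 (Denby, w=200) → cum 360
  km 15 (Calder, w=12) → cum 372
  km 17 (Granby, w=80) → cum 452  ≥ 430.5 → median here
  km 22 (Ashton, w=275) → cum 727
  km 23 (Fenton, w=125) → cum 852
  km 28 (Brookfield, w=9) → cum 861
Optimal location: km 17.

x = 17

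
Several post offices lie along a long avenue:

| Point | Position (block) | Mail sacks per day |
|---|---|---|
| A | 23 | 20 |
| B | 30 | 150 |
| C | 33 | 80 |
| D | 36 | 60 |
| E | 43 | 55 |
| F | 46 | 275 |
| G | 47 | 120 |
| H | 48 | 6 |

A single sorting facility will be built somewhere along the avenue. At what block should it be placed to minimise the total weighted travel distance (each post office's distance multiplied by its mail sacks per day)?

For a sum of weighted absolute distances on a line, the optimum is the weighted median (not the mean). Total weight W = 766; half-weight = 383.
Sort by position and accumulate weight:
  block 23 (A, w=20) → cum 20
  block 30 (B, w=150) → cum 170
  block 33 (C, w=80) → cum 250
  block 36 (D, w=60) → cum 310
  block 43 (E, w=55) → cum 365
  block 46 (F, w=275) → cum 640  ≥ 383 → median here
  block 47 (G, w=120) → cum 760
  block 48 (H, w=6) → cum 766
Optimal location: block 46.

x = 46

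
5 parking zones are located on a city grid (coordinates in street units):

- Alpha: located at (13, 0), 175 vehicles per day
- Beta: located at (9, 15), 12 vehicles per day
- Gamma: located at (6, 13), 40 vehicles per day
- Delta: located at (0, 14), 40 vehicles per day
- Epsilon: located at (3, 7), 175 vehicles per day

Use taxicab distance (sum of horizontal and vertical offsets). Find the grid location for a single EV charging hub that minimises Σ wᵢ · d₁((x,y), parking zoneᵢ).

(6, 7)

Manhattan distance separates: Σwᵢ(|x−xᵢ|+|y−yᵢ|) = Σwᵢ|x−xᵢ| + Σwᵢ|y−yᵢ|, so x and y are optimised independently as 1-D weighted medians.
Total weight W = 442; half = 221.
x-coordinate, sorted with cumulative weight:
  x=0 (Delta, w=40) cum 40
  x=3 (Epsilon, w=175) cum 215
  x=6 (Gamma, w=40) cum 255  ← median
  x=9 (Beta, w=12) cum 267
  x=13 (Alpha, w=175) cum 442
⇒ x* = 6
y-coordinate, sorted with cumulative weight:
  y=0 (Alpha, w=175) cum 175
  y=7 (Epsilon, w=175) cum 350  ← median
  y=13 (Gamma, w=40) cum 390
  y=14 (Delta, w=40) cum 430
  y=15 (Beta, w=12) cum 442
⇒ y* = 7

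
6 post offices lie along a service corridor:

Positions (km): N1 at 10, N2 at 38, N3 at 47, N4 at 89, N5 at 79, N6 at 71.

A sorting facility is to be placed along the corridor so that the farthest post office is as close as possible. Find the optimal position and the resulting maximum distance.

The 1-center on a line is the midpoint of the two extreme points: leftmost at 10, rightmost at 89.
Optimal location = (10 + 89)/2 = 49.5; maximum distance = (89 − 10)/2 = 39.5.

location 49.5, max distance 39.5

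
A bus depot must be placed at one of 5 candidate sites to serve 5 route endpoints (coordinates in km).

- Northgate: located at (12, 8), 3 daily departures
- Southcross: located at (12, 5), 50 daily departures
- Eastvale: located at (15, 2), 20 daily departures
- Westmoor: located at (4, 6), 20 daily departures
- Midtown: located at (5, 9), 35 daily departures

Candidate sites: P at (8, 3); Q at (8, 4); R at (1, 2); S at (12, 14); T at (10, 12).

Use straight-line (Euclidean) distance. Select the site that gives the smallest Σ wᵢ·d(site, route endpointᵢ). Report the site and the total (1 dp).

Total weighted distance at each candidate:
  P (8, 3): total = 719.0
  Q (8, 4): total = 662.3
  R (1, 2): total = 1269.9
  S (12, 14): total = 1242.7
  T (10, 12): total = 974.8
Minimum is at Q with total 662.3 km.

Q, total 662.3 km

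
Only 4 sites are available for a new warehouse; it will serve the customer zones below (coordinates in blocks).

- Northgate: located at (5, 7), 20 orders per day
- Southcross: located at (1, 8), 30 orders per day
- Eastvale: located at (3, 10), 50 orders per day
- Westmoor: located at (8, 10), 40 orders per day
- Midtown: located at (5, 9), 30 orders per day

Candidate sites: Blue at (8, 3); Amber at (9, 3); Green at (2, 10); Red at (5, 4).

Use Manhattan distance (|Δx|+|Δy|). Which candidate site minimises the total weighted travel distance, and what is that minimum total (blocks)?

Green, total 620 blocks

Total weighted distance at each candidate:
  Blue (8, 3): total = 1650
  Amber (9, 3): total = 1820
  Green (2, 10): total = 620
  Red (5, 4): total = 1210
Minimum is at Green with total 620 blocks.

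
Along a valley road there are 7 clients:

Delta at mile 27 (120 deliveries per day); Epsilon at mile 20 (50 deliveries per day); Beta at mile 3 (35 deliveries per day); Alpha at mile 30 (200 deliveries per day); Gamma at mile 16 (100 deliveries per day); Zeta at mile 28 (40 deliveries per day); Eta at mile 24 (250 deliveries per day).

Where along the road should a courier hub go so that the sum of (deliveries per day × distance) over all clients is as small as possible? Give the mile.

x = 24

For a sum of weighted absolute distances on a line, the optimum is the weighted median (not the mean). Total weight W = 795; half-weight = 397.5.
Sort by position and accumulate weight:
  mile 3 (Beta, w=35) → cum 35
  mile 16 (Gamma, w=100) → cum 135
  mile 20 (Epsilon, w=50) → cum 185
  mile 24 (Eta, w=250) → cum 435  ≥ 397.5 → median here
  mile 27 (Delta, w=120) → cum 555
  mile 28 (Zeta, w=40) → cum 595
  mile 30 (Alpha, w=200) → cum 795
Optimal location: mile 24.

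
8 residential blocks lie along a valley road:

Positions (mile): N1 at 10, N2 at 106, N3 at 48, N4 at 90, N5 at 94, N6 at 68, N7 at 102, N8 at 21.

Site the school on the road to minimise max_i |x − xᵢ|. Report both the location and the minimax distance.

location 58, max distance 48

The 1-center on a line is the midpoint of the two extreme points: leftmost at 10, rightmost at 106.
Optimal location = (10 + 106)/2 = 58; maximum distance = (106 − 10)/2 = 48.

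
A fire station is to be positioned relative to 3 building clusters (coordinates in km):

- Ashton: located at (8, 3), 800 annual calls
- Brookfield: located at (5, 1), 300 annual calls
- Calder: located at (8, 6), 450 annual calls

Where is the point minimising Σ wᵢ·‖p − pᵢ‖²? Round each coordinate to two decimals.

The minimiser of Σwᵢ‖p−pᵢ‖² is the weighted centroid p* = (Σwᵢpᵢ)/(Σwᵢ).
Σwᵢ = 1550.
Σwᵢxᵢ = 800·8 + 300·5 + 450·8 = 11500.
Σwᵢyᵢ = 800·3 + 300·1 + 450·6 = 5400.
x* = 11500/1550 = 7.42, y* = 5400/1550 = 3.48.

(7.42, 3.48)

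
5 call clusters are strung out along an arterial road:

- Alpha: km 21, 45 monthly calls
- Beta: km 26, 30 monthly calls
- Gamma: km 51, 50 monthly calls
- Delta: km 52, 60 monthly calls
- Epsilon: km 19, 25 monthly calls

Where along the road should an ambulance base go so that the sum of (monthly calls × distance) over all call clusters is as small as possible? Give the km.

x = 51

For a sum of weighted absolute distances on a line, the optimum is the weighted median (not the mean). Total weight W = 210; half-weight = 105.
Sort by position and accumulate weight:
  km 19 (Epsilon, w=25) → cum 25
  km 21 (Alpha, w=45) → cum 70
  km 26 (Beta, w=30) → cum 100
  km 51 (Gamma, w=50) → cum 150  ≥ 105 → median here
  km 52 (Delta, w=60) → cum 210
Optimal location: km 51.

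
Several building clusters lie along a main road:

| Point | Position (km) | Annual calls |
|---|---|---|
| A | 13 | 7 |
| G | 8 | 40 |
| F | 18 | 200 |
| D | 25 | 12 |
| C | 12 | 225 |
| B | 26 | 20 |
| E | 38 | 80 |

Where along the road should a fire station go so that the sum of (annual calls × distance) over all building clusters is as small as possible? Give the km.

For a sum of weighted absolute distances on a line, the optimum is the weighted median (not the mean). Total weight W = 584; half-weight = 292.
Sort by position and accumulate weight:
  km 8 (G, w=40) → cum 40
  km 12 (C, w=225) → cum 265
  km 13 (A, w=7) → cum 272
  km 18 (F, w=200) → cum 472  ≥ 292 → median here
  km 25 (D, w=12) → cum 484
  km 26 (B, w=20) → cum 504
  km 38 (E, w=80) → cum 584
Optimal location: km 18.

x = 18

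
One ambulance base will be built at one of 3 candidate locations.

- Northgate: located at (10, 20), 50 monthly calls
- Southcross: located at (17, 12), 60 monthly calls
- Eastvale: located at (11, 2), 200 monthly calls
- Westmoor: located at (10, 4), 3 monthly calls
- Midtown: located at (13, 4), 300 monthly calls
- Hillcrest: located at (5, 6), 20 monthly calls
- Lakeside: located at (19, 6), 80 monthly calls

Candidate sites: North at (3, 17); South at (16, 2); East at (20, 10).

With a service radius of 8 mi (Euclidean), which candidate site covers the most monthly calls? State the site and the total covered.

Coverage radius r = 8 mi; a point is covered iff (Δx)²+(Δy)² ≤ 8² = 64.
  North (3, 17): covers {Northgate} → 50
  South (16, 2): covers {Eastvale, Westmoor, Midtown, Lakeside} → 583
  East (20, 10): covers {Southcross, Lakeside} → 140
Maximum coverage at South: 583 monthly calls.

South, covering 583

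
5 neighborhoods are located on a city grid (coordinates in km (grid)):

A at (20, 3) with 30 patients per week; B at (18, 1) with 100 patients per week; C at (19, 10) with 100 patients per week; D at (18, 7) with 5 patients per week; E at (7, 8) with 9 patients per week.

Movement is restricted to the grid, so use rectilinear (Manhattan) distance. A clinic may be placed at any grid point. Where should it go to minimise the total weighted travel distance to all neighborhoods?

(19, 3)

Manhattan distance separates: Σwᵢ(|x−xᵢ|+|y−yᵢ|) = Σwᵢ|x−xᵢ| + Σwᵢ|y−yᵢ|, so x and y are optimised independently as 1-D weighted medians.
Total weight W = 244; half = 122.
x-coordinate, sorted with cumulative weight:
  x=7 (E, w=9) cum 9
  x=18 (B, w=100) cum 109
  x=18 (D, w=5) cum 114
  x=19 (C, w=100) cum 214  ← median
  x=20 (A, w=30) cum 244
⇒ x* = 19
y-coordinate, sorted with cumulative weight:
  y=1 (B, w=100) cum 100
  y=3 (A, w=30) cum 130  ← median
  y=7 (D, w=5) cum 135
  y=8 (E, w=9) cum 144
  y=10 (C, w=100) cum 244
⇒ y* = 3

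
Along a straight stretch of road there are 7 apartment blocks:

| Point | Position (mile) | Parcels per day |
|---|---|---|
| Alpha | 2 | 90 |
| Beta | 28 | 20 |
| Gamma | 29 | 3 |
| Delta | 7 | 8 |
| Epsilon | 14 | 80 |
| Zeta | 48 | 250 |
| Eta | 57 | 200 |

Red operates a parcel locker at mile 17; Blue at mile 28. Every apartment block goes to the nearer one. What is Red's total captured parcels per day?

178

The indifferent point is the midpoint (17+28)/2 = 22.5; apartment blocks left of it (closer to Red at 17) go to Red, those right go to Blue.
  Alpha at 2 (w=90) → Red
  Delta at 7 (w=8) → Red
  Epsilon at 14 (w=80) → Red
  Beta at 28 (w=20) → Blue
  Gamma at 29 (w=3) → Blue
  Zeta at 48 (w=250) → Blue
  Eta at 57 (w=200) → Blue
Red captures 178; Blue captures 473.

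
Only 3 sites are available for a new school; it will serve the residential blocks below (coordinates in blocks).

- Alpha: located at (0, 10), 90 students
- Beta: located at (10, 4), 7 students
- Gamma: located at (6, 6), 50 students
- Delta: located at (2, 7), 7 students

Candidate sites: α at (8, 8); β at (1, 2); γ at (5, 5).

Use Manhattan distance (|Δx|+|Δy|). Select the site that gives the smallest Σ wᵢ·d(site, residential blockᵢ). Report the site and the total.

Total weighted distance at each candidate:
  α (8, 8): total = 1191
  β (1, 2): total = 1379
  γ (5, 5): total = 1077
Minimum is at γ with total 1077 blocks.

γ, total 1077 blocks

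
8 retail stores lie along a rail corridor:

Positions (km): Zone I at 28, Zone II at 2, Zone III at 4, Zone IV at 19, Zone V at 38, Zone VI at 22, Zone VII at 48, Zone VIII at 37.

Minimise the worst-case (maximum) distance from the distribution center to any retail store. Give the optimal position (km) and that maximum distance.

The 1-center on a line is the midpoint of the two extreme points: leftmost at 2, rightmost at 48.
Optimal location = (2 + 48)/2 = 25; maximum distance = (48 − 2)/2 = 23.

location 25, max distance 23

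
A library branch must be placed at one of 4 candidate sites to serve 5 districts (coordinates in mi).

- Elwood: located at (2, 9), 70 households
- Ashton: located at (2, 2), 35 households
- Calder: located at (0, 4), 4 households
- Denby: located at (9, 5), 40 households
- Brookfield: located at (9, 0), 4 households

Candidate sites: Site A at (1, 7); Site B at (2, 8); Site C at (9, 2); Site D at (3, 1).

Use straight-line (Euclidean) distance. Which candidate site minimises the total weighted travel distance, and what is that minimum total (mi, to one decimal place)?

Total weighted distance at each candidate:
  Site A (1, 7): total = 720.0
  Site B (2, 8): total = 645.0
  Site C (9, 2): total = 1102.8
  Site D (3, 1): total = 943.6
Minimum is at Site B with total 645.0 mi.

Site B, total 645.0 mi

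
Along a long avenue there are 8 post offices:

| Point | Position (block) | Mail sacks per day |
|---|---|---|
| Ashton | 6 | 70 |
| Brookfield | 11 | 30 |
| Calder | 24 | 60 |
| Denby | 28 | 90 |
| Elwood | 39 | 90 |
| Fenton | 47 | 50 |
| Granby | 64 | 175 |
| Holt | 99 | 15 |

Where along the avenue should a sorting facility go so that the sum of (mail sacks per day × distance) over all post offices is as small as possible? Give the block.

For a sum of weighted absolute distances on a line, the optimum is the weighted median (not the mean). Total weight W = 580; half-weight = 290.
Sort by position and accumulate weight:
  block 6 (Ashton, w=70) → cum 70
  block 11 (Brookfield, w=30) → cum 100
  block 24 (Calder, w=60) → cum 160
  block 28 (Denby, w=90) → cum 250
  block 39 (Elwood, w=90) → cum 340  ≥ 290 → median here
  block 47 (Fenton, w=50) → cum 390
  block 64 (Granby, w=175) → cum 565
  block 99 (Holt, w=15) → cum 580
Optimal location: block 39.

x = 39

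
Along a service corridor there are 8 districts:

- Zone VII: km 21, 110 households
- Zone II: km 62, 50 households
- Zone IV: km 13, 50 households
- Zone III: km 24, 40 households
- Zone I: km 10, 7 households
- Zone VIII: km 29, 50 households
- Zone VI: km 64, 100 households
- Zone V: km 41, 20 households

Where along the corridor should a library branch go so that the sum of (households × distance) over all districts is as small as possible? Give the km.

For a sum of weighted absolute distances on a line, the optimum is the weighted median (not the mean). Total weight W = 427; half-weight = 213.5.
Sort by position and accumulate weight:
  km 10 (Zone I, w=7) → cum 7
  km 13 (Zone IV, w=50) → cum 57
  km 21 (Zone VII, w=110) → cum 167
  km 24 (Zone III, w=40) → cum 207
  km 29 (Zone VIII, w=50) → cum 257  ≥ 213.5 → median here
  km 41 (Zone V, w=20) → cum 277
  km 62 (Zone II, w=50) → cum 327
  km 64 (Zone VI, w=100) → cum 427
Optimal location: km 29.

x = 29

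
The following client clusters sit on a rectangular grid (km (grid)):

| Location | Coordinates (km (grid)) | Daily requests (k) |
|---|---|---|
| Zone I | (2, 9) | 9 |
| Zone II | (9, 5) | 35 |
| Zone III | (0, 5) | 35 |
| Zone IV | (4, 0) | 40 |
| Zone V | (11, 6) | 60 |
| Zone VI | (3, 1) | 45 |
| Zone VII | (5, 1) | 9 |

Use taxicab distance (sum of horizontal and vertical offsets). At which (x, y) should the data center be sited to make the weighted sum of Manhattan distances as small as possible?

(4, 5)

Manhattan distance separates: Σwᵢ(|x−xᵢ|+|y−yᵢ|) = Σwᵢ|x−xᵢ| + Σwᵢ|y−yᵢ|, so x and y are optimised independently as 1-D weighted medians.
Total weight W = 233; half = 116.5.
x-coordinate, sorted with cumulative weight:
  x=0 (Zone III, w=35) cum 35
  x=2 (Zone I, w=9) cum 44
  x=3 (Zone VI, w=45) cum 89
  x=4 (Zone IV, w=40) cum 129  ← median
  x=5 (Zone VII, w=9) cum 138
  x=9 (Zone II, w=35) cum 173
  x=11 (Zone V, w=60) cum 233
⇒ x* = 4
y-coordinate, sorted with cumulative weight:
  y=0 (Zone IV, w=40) cum 40
  y=1 (Zone VI, w=45) cum 85
  y=1 (Zone VII, w=9) cum 94
  y=5 (Zone II, w=35) cum 129  ← median
  y=5 (Zone III, w=35) cum 164
  y=6 (Zone V, w=60) cum 224
  y=9 (Zone I, w=9) cum 233
⇒ y* = 5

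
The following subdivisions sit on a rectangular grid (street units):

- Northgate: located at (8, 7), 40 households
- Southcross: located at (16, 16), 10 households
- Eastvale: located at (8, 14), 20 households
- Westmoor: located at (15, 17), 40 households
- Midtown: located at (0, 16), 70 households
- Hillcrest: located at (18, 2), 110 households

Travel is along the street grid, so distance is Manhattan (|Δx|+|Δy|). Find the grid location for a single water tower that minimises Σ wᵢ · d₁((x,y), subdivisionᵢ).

(15, 7)

Manhattan distance separates: Σwᵢ(|x−xᵢ|+|y−yᵢ|) = Σwᵢ|x−xᵢ| + Σwᵢ|y−yᵢ|, so x and y are optimised independently as 1-D weighted medians.
Total weight W = 290; half = 145.
x-coordinate, sorted with cumulative weight:
  x=0 (Midtown, w=70) cum 70
  x=8 (Northgate, w=40) cum 110
  x=8 (Eastvale, w=20) cum 130
  x=15 (Westmoor, w=40) cum 170  ← median
  x=16 (Southcross, w=10) cum 180
  x=18 (Hillcrest, w=110) cum 290
⇒ x* = 15
y-coordinate, sorted with cumulative weight:
  y=2 (Hillcrest, w=110) cum 110
  y=7 (Northgate, w=40) cum 150  ← median
  y=14 (Eastvale, w=20) cum 170
  y=16 (Southcross, w=10) cum 180
  y=16 (Midtown, w=70) cum 250
  y=17 (Westmoor, w=40) cum 290
⇒ y* = 7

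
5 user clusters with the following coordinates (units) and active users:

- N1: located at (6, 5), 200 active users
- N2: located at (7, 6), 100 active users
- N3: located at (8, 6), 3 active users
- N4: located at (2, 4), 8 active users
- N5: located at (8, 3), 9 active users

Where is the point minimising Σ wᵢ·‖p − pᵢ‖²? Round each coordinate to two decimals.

(6.29, 5.24)

The minimiser of Σwᵢ‖p−pᵢ‖² is the weighted centroid p* = (Σwᵢpᵢ)/(Σwᵢ).
Σwᵢ = 320.
Σwᵢxᵢ = 200·6 + 100·7 + 3·8 + 8·2 + 9·8 = 2012.
Σwᵢyᵢ = 200·5 + 100·6 + 3·6 + 8·4 + 9·3 = 1677.
x* = 2012/320 = 6.29, y* = 1677/320 = 5.24.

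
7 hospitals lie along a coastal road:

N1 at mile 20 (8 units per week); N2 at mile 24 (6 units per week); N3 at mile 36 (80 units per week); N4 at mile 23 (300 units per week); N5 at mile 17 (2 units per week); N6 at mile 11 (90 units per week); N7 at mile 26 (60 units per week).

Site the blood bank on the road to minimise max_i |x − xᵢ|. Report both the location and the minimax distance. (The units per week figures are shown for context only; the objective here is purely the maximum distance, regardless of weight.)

location 23.5, max distance 12.5

The 1-center on a line is the midpoint of the two extreme points: leftmost at 11, rightmost at 36.
Optimal location = (11 + 36)/2 = 23.5; maximum distance = (36 − 11)/2 = 12.5.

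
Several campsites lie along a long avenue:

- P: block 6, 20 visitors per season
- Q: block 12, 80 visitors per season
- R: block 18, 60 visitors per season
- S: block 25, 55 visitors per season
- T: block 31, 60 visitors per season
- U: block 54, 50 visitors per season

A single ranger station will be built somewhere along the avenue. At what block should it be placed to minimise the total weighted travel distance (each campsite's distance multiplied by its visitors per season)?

x = 25

For a sum of weighted absolute distances on a line, the optimum is the weighted median (not the mean). Total weight W = 325; half-weight = 162.5.
Sort by position and accumulate weight:
  block 6 (P, w=20) → cum 20
  block 12 (Q, w=80) → cum 100
  block 18 (R, w=60) → cum 160
  block 25 (S, w=55) → cum 215  ≥ 162.5 → median here
  block 31 (T, w=60) → cum 275
  block 54 (U, w=50) → cum 325
Optimal location: block 25.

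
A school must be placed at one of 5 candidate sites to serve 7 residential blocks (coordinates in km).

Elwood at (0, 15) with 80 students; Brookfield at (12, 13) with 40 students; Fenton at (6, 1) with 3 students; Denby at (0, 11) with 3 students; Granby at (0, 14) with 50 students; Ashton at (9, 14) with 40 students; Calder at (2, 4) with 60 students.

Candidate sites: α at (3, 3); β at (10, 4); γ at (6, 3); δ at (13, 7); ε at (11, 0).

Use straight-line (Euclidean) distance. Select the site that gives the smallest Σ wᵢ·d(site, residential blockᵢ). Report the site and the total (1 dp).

α, total 2720.3 km

Total weighted distance at each candidate:
  α (3, 3): total = 2720.3
  β (10, 4): total = 3198.8
  γ (6, 3): total = 2905.7
  δ (13, 7): total = 3277.8
  ε (11, 0): total = 4118.4
Minimum is at α with total 2720.3 km.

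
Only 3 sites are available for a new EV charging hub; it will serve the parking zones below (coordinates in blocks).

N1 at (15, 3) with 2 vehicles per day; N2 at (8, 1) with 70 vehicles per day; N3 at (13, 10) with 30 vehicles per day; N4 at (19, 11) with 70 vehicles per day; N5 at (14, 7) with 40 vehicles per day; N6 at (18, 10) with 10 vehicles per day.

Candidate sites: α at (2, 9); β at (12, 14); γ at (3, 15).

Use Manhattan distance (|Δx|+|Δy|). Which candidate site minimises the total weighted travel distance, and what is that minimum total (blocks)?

Total weighted distance at each candidate:
  α (2, 9): total = 3438
  β (12, 14): total = 2528
  γ (3, 15): total = 4188
Minimum is at β with total 2528 blocks.

β, total 2528 blocks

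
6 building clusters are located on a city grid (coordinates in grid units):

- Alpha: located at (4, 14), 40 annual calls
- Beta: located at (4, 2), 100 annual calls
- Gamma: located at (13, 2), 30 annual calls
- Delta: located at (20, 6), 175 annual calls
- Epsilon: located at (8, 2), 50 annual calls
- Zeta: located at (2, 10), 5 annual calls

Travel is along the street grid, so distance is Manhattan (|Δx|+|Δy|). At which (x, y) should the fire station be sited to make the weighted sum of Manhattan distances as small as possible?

(13, 6)

Manhattan distance separates: Σwᵢ(|x−xᵢ|+|y−yᵢ|) = Σwᵢ|x−xᵢ| + Σwᵢ|y−yᵢ|, so x and y are optimised independently as 1-D weighted medians.
Total weight W = 400; half = 200.
x-coordinate, sorted with cumulative weight:
  x=2 (Zeta, w=5) cum 5
  x=4 (Alpha, w=40) cum 45
  x=4 (Beta, w=100) cum 145
  x=8 (Epsilon, w=50) cum 195
  x=13 (Gamma, w=30) cum 225  ← median
  x=20 (Delta, w=175) cum 400
⇒ x* = 13
y-coordinate, sorted with cumulative weight:
  y=2 (Beta, w=100) cum 100
  y=2 (Gamma, w=30) cum 130
  y=2 (Epsilon, w=50) cum 180
  y=6 (Delta, w=175) cum 355  ← median
  y=10 (Zeta, w=5) cum 360
  y=14 (Alpha, w=40) cum 400
⇒ y* = 6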